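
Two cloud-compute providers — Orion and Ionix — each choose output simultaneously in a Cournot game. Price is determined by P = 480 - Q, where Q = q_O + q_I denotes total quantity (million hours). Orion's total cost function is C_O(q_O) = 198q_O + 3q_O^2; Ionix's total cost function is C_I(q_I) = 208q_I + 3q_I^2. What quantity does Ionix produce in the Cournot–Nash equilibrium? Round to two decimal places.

30.06

Orion's profit: π_O = (480 - Q)q_O - (198q_O + 3q_O²). Setting ∂π_O/∂q_O = 0: 282 - 8q_O - (q_I) = 0.
Ionix's profit: π_I = (480 - Q)q_I - (208q_I + 3q_I²). Setting ∂π_I/∂q_I = 0: 272 - 8q_I - (q_O) = 0.
So q_O = (282 - q_I)/8 and q_I = (272 - q_O)/8.
Substituting one into the other gives q_O = 1984/63 and q_I = 1894/63.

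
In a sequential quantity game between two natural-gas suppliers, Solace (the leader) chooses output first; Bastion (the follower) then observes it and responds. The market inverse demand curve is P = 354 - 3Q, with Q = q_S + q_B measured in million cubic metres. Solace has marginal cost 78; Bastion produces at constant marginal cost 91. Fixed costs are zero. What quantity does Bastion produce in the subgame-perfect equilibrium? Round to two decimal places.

The follower Bastion best-responds to any q_S: π_B = (354 - 3Q)q_B - 91q_B.
Follower FOC: 263 - 3q_S - 6q_B = 0, so q_B(q_S) = (263 - 3q_S)/6.
The leader anticipates this reaction. Substituting into P = 354 - 3Q gives P = 445/2 - (3/2)q_S, so π_S = (445/2 - (3/2)q_S)q_S - 78q_S.
The leader's first-order condition 289/2 - 3q_S = 0 yields q_S = 289/6.
Then q_B = (263 - 3·(289/6))/6 = 79/4.

19.75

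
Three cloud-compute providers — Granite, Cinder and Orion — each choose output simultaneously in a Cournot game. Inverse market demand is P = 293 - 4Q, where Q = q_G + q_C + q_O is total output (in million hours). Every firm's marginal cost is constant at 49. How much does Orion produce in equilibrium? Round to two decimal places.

Each firm earns π_i = (293 - 4Q)q_i - 49q_i.
First-order condition (treating rivals' output as given): 244 - 8q_i - 4·Σ_{j≠i} q_j = 0.
By symmetry each firm produces the same amount; substituting Σ_{j≠i} q_j = 2q_i yields q_i = 244/16 = 61/4.

15.25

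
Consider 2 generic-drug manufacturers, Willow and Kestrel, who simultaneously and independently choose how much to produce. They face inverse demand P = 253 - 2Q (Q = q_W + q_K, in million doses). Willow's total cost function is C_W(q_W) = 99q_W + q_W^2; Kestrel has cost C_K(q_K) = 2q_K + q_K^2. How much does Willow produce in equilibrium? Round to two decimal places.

Willow's profit: π_W = (253 - 2Q)q_W - (99q_W + q_W²). Setting ∂π_W/∂q_W = 0: 154 - 6q_W - 2(q_K) = 0.
Kestrel's profit: π_K = (253 - 2Q)q_K - (2q_K + q_K²). Setting ∂π_K/∂q_K = 0: 251 - 6q_K - 2(q_W) = 0.
Rearranging gives the reaction functions q_W = (154 - 2q_K)/6 and q_K = (251 - 2q_W)/6.
Substituting one into the other gives q_W = 211/16 and q_K = 599/16.

13.19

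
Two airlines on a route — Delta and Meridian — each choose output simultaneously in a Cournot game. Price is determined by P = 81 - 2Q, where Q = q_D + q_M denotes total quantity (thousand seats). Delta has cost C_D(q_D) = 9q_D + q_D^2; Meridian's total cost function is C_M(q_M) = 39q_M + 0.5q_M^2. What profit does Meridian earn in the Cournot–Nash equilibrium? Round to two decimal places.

43.14

Delta's profit: π_D = (81 - 2Q)q_D - (9q_D + q_D²). Setting ∂π_D/∂q_D = 0: 72 - 6q_D - 2(q_M) = 0.
Meridian's profit: π_M = (81 - 2Q)q_M - (39q_M + (1/2)q_M²). Setting ∂π_M/∂q_M = 0: 42 - 5q_M - 2(q_D) = 0.
So q_D = (72 - 2q_M)/6 and q_M = (42 - 2q_D)/5.
Substituting one into the other gives q_D = 138/13 and q_M = 54/13.
Price P = 81 - 2·(192/13) = 669/13.
Meridian's profit: (669/13)·(54/13) - 39·(54/13) - (1/2)(54/13)² = 43.1361.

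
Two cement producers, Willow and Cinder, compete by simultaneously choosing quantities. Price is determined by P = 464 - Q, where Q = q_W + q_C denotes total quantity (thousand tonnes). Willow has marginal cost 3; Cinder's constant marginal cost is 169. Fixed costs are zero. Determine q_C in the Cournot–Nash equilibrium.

43

Willow's profit: π_W = (464 - Q)q_W - (3q_W). Setting ∂π_W/∂q_W = 0: 461 - 2q_W - (q_C) = 0.
Cinder's profit: π_C = (464 - Q)q_C - (169q_C). Setting ∂π_C/∂q_C = 0: 295 - 2q_C - (q_W) = 0.
Rearranging gives the reaction functions q_W = (461 - q_C)/2 and q_C = (295 - q_W)/2.
Solving the pair: q_W = 209, q_C = 43.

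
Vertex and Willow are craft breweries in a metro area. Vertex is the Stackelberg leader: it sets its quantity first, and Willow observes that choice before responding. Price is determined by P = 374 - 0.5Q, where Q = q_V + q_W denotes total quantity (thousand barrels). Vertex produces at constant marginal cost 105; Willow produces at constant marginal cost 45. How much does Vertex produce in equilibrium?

209

The follower Willow best-responds to any q_V: π_W = (374 - 0.5Q)q_W - 45q_W.
∂π_W/∂q_W = 329 - (1/2)q_V - q_W = 0 gives the reaction function q_W = (329 - (1/2)q_V).
Vertex substitutes q_W(q_V) into its own profit: π_V = q_V(374 - (1/2)q_V - (329 - (1/2)q_V)/2) - 105q_V = (419/2 - (1/4)q_V)q_V - 105q_V.
Leader FOC: 209/2 - (1/2)q_V = 0, so q_V = 209.
Then q_W = (329 - (1/2)·209) = 449/2.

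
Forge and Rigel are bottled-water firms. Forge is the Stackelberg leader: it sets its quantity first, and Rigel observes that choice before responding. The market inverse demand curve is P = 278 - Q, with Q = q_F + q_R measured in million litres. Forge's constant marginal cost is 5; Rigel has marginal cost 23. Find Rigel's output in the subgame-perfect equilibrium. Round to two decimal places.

54.75

Solve by backward induction. Given q_F, the follower Rigel maximises π_R = (278 - q_F - q_R)q_R - 23q_R.
Follower FOC: 255 - q_F - 2q_R = 0, so q_R(q_F) = (255 - q_F)/2.
The leader anticipates this reaction. Substituting into P = 278 - Q gives P = 301/2 - (1/2)q_F, so π_F = (301/2 - (1/2)q_F)q_F - 5q_F.
Maximising: ∂π_F/∂q_F = 291/2 - q_F = 0, giving q_F = 291/2.
Then q_R = (255 - 291/2)/2 = 219/4.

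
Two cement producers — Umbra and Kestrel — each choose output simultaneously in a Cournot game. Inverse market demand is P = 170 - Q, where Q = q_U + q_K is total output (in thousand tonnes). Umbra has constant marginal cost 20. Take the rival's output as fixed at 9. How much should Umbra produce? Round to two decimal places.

70.50

With the rival's output fixed at 9, Umbra's profit is π_U = (170 - 9 - q_U)q_U - (20q_U) = (161 - q_U)q_U - (20q_U).
∂π_U/∂q_U = 141 - 2q_U = 0, so q_U = 141/2.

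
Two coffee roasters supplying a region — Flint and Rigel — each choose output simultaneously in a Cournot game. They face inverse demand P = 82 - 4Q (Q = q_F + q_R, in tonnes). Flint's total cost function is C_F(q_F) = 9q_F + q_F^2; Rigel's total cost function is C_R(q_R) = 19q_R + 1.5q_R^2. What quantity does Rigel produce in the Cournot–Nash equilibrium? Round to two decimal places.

3.60

Flint's profit: π_F = (82 - 4Q)q_F - (9q_F + q_F²). Setting ∂π_F/∂q_F = 0: 73 - 10q_F - 4(q_R) = 0.
Rigel's first-order condition: 63 - 11q_R - 4(q_F) = 0.
Best responses: q_F = (73 - 4q_R)/10, q_R = (63 - 4q_F)/11.
Solving the pair: q_F = 551/94, q_R = 169/47.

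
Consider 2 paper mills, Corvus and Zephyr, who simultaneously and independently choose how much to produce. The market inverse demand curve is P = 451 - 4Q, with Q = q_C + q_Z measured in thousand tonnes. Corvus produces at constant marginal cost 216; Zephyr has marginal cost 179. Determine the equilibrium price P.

Corvus's profit: π_C = (451 - 4Q)q_C - (216q_C). Setting ∂π_C/∂q_C = 0: 235 - 8q_C - 4(q_Z) = 0.
Zephyr's profit: π_Z = (451 - 4Q)q_Z - (179q_Z). Setting ∂π_Z/∂q_Z = 0: 272 - 8q_Z - 4(q_C) = 0.
Rearranging gives the reaction functions q_C = (235 - 4q_Z)/8 and q_Z = (272 - 4q_C)/8.
Solving the pair: q_C = 33/2, q_Z = 103/4.
Total output Q = 169/4, so price P = 451 - 4·(169/4) = 282.

282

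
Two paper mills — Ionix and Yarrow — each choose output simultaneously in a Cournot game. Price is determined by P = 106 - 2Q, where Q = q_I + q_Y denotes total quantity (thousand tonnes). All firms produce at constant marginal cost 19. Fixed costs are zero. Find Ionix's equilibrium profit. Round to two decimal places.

420.50

A representative firm's profit is π_i = q_i(106 - 2Q) - 19q_i.
Setting ∂π_i/∂q_i = 0 with rivals' quantities fixed: 87 - 4q_i - 2q_j = 0.
By symmetry each firm produces the same amount; substituting q_j = q_i yields q_i = 87/6 = 29/2.
Price P = 106 - 2·29 = 48.
Ionix's profit: (48 - 19)·(29/2) = 841/2.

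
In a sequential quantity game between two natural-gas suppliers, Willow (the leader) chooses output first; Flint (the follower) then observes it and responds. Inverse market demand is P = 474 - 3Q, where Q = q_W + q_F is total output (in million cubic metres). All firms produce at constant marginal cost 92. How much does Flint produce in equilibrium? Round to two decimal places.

31.83

The follower Flint best-responds to any q_W: π_F = (474 - 3Q)q_F - 92q_F.
Follower FOC: 382 - 3q_W - 6q_F = 0, so q_F(q_W) = (382 - 3q_W)/6.
Willow substitutes q_F(q_W) into its own profit: π_W = q_W(474 - 3q_W - (382 - 3q_W)/2) - 92q_W = (283 - (3/2)q_W)q_W - 92q_W.
Leader FOC: 191 - 3q_W = 0, so q_W = 191/3.
Then q_F = (382 - 3·(191/3))/6 = 191/6.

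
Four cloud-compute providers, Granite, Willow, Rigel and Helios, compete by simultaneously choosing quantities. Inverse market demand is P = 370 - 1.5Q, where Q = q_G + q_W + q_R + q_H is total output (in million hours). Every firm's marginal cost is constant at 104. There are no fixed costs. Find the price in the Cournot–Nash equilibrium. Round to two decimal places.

157.20

Each firm earns π_i = (370 - 1.5Q)q_i - 104q_i.
Setting ∂π_i/∂q_i = 0 with rivals' quantities fixed: 266 - 3q_i - (3/2)·Σ_{j≠i} q_j = 0.
By symmetry each firm produces the same amount; substituting Σ_{j≠i} q_j = 3q_i yields q_i = 266/(15/2) = 532/15.
Total output Q = 141.8667, so price P = 370 - (3/2)·141.8667 = 786/5.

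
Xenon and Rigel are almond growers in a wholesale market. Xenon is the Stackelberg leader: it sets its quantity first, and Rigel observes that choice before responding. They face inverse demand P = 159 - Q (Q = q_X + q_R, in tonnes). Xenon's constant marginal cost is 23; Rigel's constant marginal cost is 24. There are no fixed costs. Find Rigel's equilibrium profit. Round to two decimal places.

The follower Rigel best-responds to any q_X: π_R = (159 - Q)q_R - 24q_R.
Follower FOC: 135 - q_X - 2q_R = 0, so q_R(q_X) = (135 - q_X)/2.
Xenon substitutes q_R(q_X) into its own profit: π_X = q_X(159 - q_X - (135 - q_X)/2) - 23q_X = (183/2 - (1/2)q_X)q_X - 23q_X.
The leader's first-order condition 137/2 - q_X = 0 yields q_X = 137/2.
Then q_R = (135 - 137/2)/2 = 133/4.
Price P = 159 - 407/4 = 229/4.
Rigel's profit: (229/4 - 24)·(133/4) = 1105.5625.

1105.56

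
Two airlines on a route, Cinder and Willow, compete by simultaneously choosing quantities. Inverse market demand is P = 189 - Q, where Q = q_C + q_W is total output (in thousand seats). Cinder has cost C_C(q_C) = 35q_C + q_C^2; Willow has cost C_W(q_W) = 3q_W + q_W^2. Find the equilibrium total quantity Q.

Cinder's profit: π_C = (189 - Q)q_C - (35q_C + q_C²). Setting ∂π_C/∂q_C = 0: 154 - 4q_C - (q_W) = 0.
Willow's profit: π_W = (189 - Q)q_W - (3q_W + q_W²). Setting ∂π_W/∂q_W = 0: 186 - 4q_W - (q_C) = 0.
Best responses: q_C = (154 - q_W)/4, q_W = (186 - q_C)/4.
Substituting one into the other gives q_C = 86/3 and q_W = 118/3.
Total output Q = 86/3 + 118/3 = 68.

68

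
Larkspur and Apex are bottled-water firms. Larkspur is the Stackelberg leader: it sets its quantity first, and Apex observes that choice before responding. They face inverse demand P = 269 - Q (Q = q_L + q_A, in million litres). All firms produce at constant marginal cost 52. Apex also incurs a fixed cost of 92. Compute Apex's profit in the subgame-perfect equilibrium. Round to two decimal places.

2851.06

Solve by backward induction. Given q_L, the follower Apex maximises π_A = (269 - q_L - q_A)q_A - 52q_A.
Follower FOC: 217 - q_L - 2q_A = 0, so q_A(q_L) = (217 - q_L)/2.
The leader anticipates this reaction. Substituting into P = 269 - Q gives P = 321/2 - (1/2)q_L, so π_L = (321/2 - (1/2)q_L)q_L - 52q_L.
Maximising: ∂π_L/∂q_L = 217/2 - q_L = 0, giving q_L = 217/2.
Then q_A = (217 - 217/2)/2 = 217/4.
Price P = 269 - 651/4 = 425/4.
Apex's profit: (425/4 - 52)·(217/4) - 92 = 2851.0625.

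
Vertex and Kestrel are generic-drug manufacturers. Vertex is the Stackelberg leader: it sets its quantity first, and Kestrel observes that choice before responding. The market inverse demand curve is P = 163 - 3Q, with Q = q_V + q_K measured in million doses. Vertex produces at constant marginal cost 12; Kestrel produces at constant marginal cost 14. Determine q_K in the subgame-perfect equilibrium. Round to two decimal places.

The follower Kestrel best-responds to any q_V: π_K = (163 - 3Q)q_K - 14q_K.
∂π_K/∂q_K = 149 - 3q_V - 6q_K = 0 gives the reaction function q_K = (149 - 3q_V)/6.
The leader anticipates this reaction. Substituting into P = 163 - 3Q gives P = 177/2 - (3/2)q_V, so π_V = (177/2 - (3/2)q_V)q_V - 12q_V.
Leader FOC: 153/2 - 3q_V = 0, so q_V = 51/2.
Then q_K = (149 - 3·(51/2))/6 = 145/12.

12.08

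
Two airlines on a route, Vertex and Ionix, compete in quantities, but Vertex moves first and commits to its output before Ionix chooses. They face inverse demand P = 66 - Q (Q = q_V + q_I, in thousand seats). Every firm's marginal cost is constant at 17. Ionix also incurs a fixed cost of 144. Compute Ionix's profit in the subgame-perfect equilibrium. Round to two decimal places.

6.06

Solve by backward induction. Given q_V, the follower Ionix maximises π_I = (66 - q_V - q_I)q_I - 17q_I.
Follower FOC: 49 - q_V - 2q_I = 0, so q_I(q_V) = (49 - q_V)/2.
The leader anticipates this reaction. Substituting into P = 66 - Q gives P = 83/2 - (1/2)q_V, so π_V = (83/2 - (1/2)q_V)q_V - 17q_V.
Maximising: ∂π_V/∂q_V = 49/2 - q_V = 0, giving q_V = 49/2.
Then q_I = (49 - 49/2)/2 = 49/4.
Price P = 66 - 147/4 = 117/4.
Ionix's profit: (117/4 - 17)·(49/4) - 144 = 97/16.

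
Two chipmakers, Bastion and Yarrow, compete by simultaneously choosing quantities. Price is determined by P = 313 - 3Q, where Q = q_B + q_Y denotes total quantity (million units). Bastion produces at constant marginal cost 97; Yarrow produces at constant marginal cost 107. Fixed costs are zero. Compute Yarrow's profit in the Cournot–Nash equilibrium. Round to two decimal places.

1422.81

Bastion's profit: π_B = (313 - 3Q)q_B - (97q_B). Setting ∂π_B/∂q_B = 0: 216 - 6q_B - 3(q_Y) = 0.
Yarrow's first-order condition: 206 - 6q_Y - 3(q_B) = 0.
Best responses: q_B = (216 - 3q_Y)/6, q_Y = (206 - 3q_B)/6.
Solving the pair: q_B = 226/9, q_Y = 196/9.
Price P = 313 - 3·(422/9) = 517/3.
Yarrow's profit: (517/3 - 107)·(196/9) = 1422.8148.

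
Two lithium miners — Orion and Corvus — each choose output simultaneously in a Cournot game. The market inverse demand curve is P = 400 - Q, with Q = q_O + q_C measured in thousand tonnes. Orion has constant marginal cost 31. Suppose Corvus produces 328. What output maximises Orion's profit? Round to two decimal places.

20.50

With the rival's output fixed at 328, Orion's profit is π_O = (400 - 328 - q_O)q_O - (31q_O) = (72 - q_O)q_O - (31q_O).
∂π_O/∂q_O = 41 - 2q_O = 0, so q_O = 41/2.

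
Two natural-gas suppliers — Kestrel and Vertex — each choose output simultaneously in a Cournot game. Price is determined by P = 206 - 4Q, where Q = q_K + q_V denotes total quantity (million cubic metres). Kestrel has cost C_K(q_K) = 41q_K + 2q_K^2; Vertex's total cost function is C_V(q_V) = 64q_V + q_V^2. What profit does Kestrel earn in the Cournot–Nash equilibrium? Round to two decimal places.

Kestrel's profit: π_K = (206 - 4Q)q_K - (41q_K + 2q_K²). Setting ∂π_K/∂q_K = 0: 165 - 12q_K - 4(q_V) = 0.
Vertex's first-order condition: 142 - 10q_V - 4(q_K) = 0.
Rearranging gives the reaction functions q_K = (165 - 4q_V)/12 and q_V = (142 - 4q_K)/10.
Solving the pair: q_K = 541/52, q_V = 261/26.
Price P = 206 - 4·(1063/52) = 1615/13.
Kestrel's profit: (1615/13)·(541/52) - 41·(541/52) - 2(541/52)² = 649.4401.

649.44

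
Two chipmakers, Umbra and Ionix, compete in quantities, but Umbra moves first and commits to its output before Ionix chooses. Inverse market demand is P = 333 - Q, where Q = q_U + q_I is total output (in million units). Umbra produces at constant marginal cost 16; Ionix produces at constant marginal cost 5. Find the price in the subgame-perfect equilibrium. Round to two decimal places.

Solve by backward induction. Given q_U, the follower Ionix maximises π_I = (333 - q_U - q_I)q_I - 5q_I.
∂π_I/∂q_I = 328 - q_U - 2q_I = 0 gives the reaction function q_I = (328 - q_U)/2.
The leader anticipates this reaction. Substituting into P = 333 - Q gives P = 169 - (1/2)q_U, so π_U = (169 - (1/2)q_U)q_U - 16q_U.
The leader's first-order condition 153 - q_U = 0 yields q_U = 153.
Then q_I = (328 - 153)/2 = 175/2.
Total output Q = 481/2, so price P = 333 - 481/2 = 185/2.

92.50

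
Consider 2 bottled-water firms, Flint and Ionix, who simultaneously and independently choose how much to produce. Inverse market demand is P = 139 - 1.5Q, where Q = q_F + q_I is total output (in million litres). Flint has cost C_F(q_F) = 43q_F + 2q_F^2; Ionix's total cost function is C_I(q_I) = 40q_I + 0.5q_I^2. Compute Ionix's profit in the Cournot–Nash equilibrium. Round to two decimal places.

Flint's profit: π_F = (139 - 1.5Q)q_F - (43q_F + 2q_F²). Setting ∂π_F/∂q_F = 0: 96 - 7q_F - (3/2)(q_I) = 0.
Ionix's first-order condition: 99 - 4q_I - (3/2)(q_F) = 0.
So q_F = (96 - (3/2)q_I)/7 and q_I = (99 - (3/2)q_F)/4.
Substituting one into the other gives q_F = 942/103 and q_I = 21.3204.
Price P = 139 - (3/2)·30.4660 = 93.3010.
Ionix's profit: 93.3010·21.3204 - 40·21.3204 - (1/2)·21.3204² = 909.1179.

909.12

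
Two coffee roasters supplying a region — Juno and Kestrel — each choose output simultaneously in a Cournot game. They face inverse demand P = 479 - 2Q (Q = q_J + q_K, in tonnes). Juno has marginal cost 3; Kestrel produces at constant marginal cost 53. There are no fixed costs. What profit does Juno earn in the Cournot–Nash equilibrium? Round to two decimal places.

15370.89

Juno's profit: π_J = (479 - 2Q)q_J - (3q_J). Setting ∂π_J/∂q_J = 0: 476 - 4q_J - 2(q_K) = 0.
Kestrel's first-order condition: 426 - 4q_K - 2(q_J) = 0.
Best responses: q_J = (476 - 2q_K)/4, q_K = (426 - 2q_J)/4.
Substituting one into the other gives q_J = 263/3 and q_K = 188/3.
Price P = 479 - 2·(451/3) = 535/3.
Juno's profit: (535/3 - 3)·(263/3) = 15370.8889.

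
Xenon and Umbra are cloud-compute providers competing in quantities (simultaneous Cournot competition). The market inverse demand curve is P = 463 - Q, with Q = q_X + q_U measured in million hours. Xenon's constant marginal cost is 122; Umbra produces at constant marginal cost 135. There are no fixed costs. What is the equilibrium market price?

240

Xenon's profit: π_X = (463 - Q)q_X - (122q_X). Setting ∂π_X/∂q_X = 0: 341 - 2q_X - (q_U) = 0.
Umbra's profit: π_U = (463 - Q)q_U - (135q_U). Setting ∂π_U/∂q_U = 0: 328 - 2q_U - (q_X) = 0.
Rearranging gives the reaction functions q_X = (341 - q_U)/2 and q_U = (328 - q_X)/2.
Substituting one into the other gives q_X = 118 and q_U = 105.
Total output Q = 223, so price P = 463 - 223 = 240.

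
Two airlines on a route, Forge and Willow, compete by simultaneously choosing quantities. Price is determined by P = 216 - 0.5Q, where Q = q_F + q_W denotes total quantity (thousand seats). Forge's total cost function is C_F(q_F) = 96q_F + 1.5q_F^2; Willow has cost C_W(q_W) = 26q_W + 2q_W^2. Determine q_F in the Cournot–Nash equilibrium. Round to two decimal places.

Forge's profit: π_F = (216 - 0.5Q)q_F - (96q_F + (3/2)q_F²). Setting ∂π_F/∂q_F = 0: 120 - 4q_F - (1/2)(q_W) = 0.
Willow's profit: π_W = (216 - 0.5Q)q_W - (26q_W + 2q_W²). Setting ∂π_W/∂q_W = 0: 190 - 5q_W - (1/2)(q_F) = 0.
So q_F = (120 - (1/2)q_W)/4 and q_W = (190 - (1/2)q_F)/5.
Solving the pair: q_F = 25.5696, q_W = 35.4430.

25.57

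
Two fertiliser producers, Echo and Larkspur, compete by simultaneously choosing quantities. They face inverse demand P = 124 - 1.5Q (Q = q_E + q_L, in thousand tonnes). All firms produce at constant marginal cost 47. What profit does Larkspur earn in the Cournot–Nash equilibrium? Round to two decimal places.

A representative firm's profit is π_i = q_i(124 - 1.5Q) - 47q_i.
Setting ∂π_i/∂q_i = 0 with rivals' quantities fixed: 77 - 3q_i - (3/2)q_j = 0.
With identical firms every q_j equals q_i, so q_j = q_i and 77 = (9/2)q_i, giving q_i = 154/9.
Price P = 124 - (3/2)·(308/9) = 218/3.
Larkspur's profit: (218/3 - 47)·(154/9) = 439.1852.

439.19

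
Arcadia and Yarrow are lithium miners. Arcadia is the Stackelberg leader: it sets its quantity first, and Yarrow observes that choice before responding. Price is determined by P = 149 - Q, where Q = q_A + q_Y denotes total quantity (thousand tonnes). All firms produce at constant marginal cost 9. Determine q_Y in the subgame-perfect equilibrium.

35

The follower Yarrow best-responds to any q_A: π_Y = (149 - Q)q_Y - 9q_Y.
Follower FOC: 140 - q_A - 2q_Y = 0, so q_Y(q_A) = (140 - q_A)/2.
The leader anticipates this reaction. Substituting into P = 149 - Q gives P = 79 - (1/2)q_A, so π_A = (79 - (1/2)q_A)q_A - 9q_A.
The leader's first-order condition 70 - q_A = 0 yields q_A = 70.
Then q_Y = (140 - 70)/2 = 35.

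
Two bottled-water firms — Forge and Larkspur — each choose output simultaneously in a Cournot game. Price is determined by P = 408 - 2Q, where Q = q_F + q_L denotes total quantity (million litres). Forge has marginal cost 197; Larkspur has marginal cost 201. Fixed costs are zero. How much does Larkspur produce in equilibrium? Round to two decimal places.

Forge's profit: π_F = (408 - 2Q)q_F - (197q_F). Setting ∂π_F/∂q_F = 0: 211 - 4q_F - 2(q_L) = 0.
Larkspur's first-order condition: 207 - 4q_L - 2(q_F) = 0.
Best responses: q_F = (211 - 2q_L)/4, q_L = (207 - 2q_F)/4.
Substituting one into the other gives q_F = 215/6 and q_L = 203/6.

33.83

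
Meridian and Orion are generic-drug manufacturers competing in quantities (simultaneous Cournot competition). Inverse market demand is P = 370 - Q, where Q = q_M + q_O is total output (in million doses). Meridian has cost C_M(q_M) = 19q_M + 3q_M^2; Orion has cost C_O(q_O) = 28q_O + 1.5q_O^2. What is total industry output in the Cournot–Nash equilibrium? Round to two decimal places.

97.38

Meridian's profit: π_M = (370 - Q)q_M - (19q_M + 3q_M²). Setting ∂π_M/∂q_M = 0: 351 - 8q_M - (q_O) = 0.
Orion's profit: π_O = (370 - Q)q_O - (28q_O + (3/2)q_O²). Setting ∂π_O/∂q_O = 0: 342 - 5q_O - (q_M) = 0.
So q_M = (351 - q_O)/8 and q_O = (342 - q_M)/5.
Solving the pair: q_M = 471/13, q_O = 795/13.
Total output Q = 471/13 + 795/13 = 1266/13.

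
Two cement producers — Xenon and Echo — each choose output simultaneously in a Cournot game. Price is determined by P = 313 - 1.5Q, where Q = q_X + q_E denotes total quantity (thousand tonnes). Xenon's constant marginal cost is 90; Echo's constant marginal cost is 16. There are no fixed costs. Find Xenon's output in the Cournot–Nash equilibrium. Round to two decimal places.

33.11

Xenon's profit: π_X = (313 - 1.5Q)q_X - (90q_X). Setting ∂π_X/∂q_X = 0: 223 - 3q_X - (3/2)(q_E) = 0.
Echo's first-order condition: 297 - 3q_E - (3/2)(q_X) = 0.
Best responses: q_X = (223 - (3/2)q_E)/3, q_E = (297 - (3/2)q_X)/3.
Substituting one into the other gives q_X = 298/9 and q_E = 742/9.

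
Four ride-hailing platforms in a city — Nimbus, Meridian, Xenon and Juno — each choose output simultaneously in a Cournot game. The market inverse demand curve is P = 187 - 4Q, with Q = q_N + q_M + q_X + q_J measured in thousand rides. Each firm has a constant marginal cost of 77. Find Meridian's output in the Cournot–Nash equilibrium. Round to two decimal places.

Each firm earns π_i = (187 - 4Q)q_i - 77q_i.
Setting ∂π_i/∂q_i = 0 with rivals' quantities fixed: 110 - 8q_i - 4·Σ_{j≠i} q_j = 0.
With identical firms every q_j equals q_i, so Σ_{j≠i} q_j = 3q_i and 110 = 20q_i, giving q_i = 11/2.

5.50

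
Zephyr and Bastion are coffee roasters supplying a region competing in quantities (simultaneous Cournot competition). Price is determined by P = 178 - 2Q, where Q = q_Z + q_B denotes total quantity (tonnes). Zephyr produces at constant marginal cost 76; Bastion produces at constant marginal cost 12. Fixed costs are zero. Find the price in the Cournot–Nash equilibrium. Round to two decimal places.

88.67

Zephyr's profit: π_Z = (178 - 2Q)q_Z - (76q_Z). Setting ∂π_Z/∂q_Z = 0: 102 - 4q_Z - 2(q_B) = 0.
Bastion's profit: π_B = (178 - 2Q)q_B - (12q_B). Setting ∂π_B/∂q_B = 0: 166 - 4q_B - 2(q_Z) = 0.
Best responses: q_Z = (102 - 2q_B)/4, q_B = (166 - 2q_Z)/4.
Substituting one into the other gives q_Z = 19/3 and q_B = 115/3.
Total output Q = 134/3, so price P = 178 - 2·(134/3) = 266/3.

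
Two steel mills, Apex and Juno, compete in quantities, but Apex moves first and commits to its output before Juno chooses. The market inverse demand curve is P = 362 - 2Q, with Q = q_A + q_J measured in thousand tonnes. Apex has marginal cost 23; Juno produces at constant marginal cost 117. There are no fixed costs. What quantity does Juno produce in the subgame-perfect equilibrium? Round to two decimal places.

7.13

The follower Juno best-responds to any q_A: π_J = (362 - 2Q)q_J - 117q_J.
Setting the follower's marginal profit to zero, 245 - 2q_A - 4q_J = 0, i.e. q_J = (245 - 2q_A)/4.
The leader anticipates this reaction. Substituting into P = 362 - 2Q gives P = 479/2 - q_A, so π_A = (479/2 - q_A)q_A - 23q_A.
Leader FOC: 433/2 - 2q_A = 0, so q_A = 433/4.
Then q_J = (245 - 2·(433/4))/4 = 57/8.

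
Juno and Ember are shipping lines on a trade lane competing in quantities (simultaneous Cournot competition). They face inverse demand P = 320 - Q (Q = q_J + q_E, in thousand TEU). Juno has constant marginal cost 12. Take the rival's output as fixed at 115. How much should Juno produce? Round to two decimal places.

With the rival's output fixed at 115, Juno's profit is π_J = (320 - 115 - q_J)q_J - (12q_J) = (205 - q_J)q_J - (12q_J).
∂π_J/∂q_J = 193 - 2q_J = 0, so q_J = 193/2.

96.50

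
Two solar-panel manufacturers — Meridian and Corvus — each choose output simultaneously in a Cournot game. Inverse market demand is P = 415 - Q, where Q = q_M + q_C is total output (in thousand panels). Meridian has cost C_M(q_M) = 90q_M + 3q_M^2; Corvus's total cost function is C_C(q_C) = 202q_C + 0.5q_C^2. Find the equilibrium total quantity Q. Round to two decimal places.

Meridian's profit: π_M = (415 - Q)q_M - (90q_M + 3q_M²). Setting ∂π_M/∂q_M = 0: 325 - 8q_M - (q_C) = 0.
Corvus's profit: π_C = (415 - Q)q_C - (202q_C + (1/2)q_C²). Setting ∂π_C/∂q_C = 0: 213 - 3q_C - (q_M) = 0.
So q_M = (325 - q_C)/8 and q_C = (213 - q_M)/3.
Substituting one into the other gives q_M = 762/23 and q_C = 1379/23.
Total output Q = 762/23 + 1379/23 = 93.0870.

93.09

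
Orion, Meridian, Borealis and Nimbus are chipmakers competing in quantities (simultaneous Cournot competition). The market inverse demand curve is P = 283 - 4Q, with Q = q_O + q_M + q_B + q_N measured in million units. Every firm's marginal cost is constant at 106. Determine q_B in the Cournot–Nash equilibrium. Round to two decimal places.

A representative firm's profit is π_i = q_i(283 - 4Q) - 106q_i.
Setting ∂π_i/∂q_i = 0 with rivals' quantities fixed: 177 - 8q_i - 4·Σ_{j≠i} q_j = 0.
By symmetry each firm produces the same amount; substituting Σ_{j≠i} q_j = 3q_i yields q_i = 177/20.

8.85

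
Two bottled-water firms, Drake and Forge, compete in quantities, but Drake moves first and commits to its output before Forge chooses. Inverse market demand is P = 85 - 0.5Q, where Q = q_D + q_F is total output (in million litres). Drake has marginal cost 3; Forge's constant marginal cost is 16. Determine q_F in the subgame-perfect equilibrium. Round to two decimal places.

The follower Forge best-responds to any q_D: π_F = (85 - 0.5Q)q_F - 16q_F.
Setting the follower's marginal profit to zero, 69 - (1/2)q_D - q_F = 0, i.e. q_F = (69 - (1/2)q_D).
The leader anticipates this reaction. Substituting into P = 85 - 0.5Q gives P = 101/2 - (1/4)q_D, so π_D = (101/2 - (1/4)q_D)q_D - 3q_D.
Maximising: ∂π_D/∂q_D = 95/2 - (1/2)q_D = 0, giving q_D = 95.
Then q_F = (69 - (1/2)·95) = 43/2.

21.50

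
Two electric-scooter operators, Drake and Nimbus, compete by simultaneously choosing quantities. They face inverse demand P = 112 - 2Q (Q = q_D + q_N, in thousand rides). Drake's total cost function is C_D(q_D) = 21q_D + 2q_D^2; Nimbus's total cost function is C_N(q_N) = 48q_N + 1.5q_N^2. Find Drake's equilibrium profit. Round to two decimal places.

383.26

Drake's profit: π_D = (112 - 2Q)q_D - (21q_D + 2q_D²). Setting ∂π_D/∂q_D = 0: 91 - 8q_D - 2(q_N) = 0.
Nimbus's profit: π_N = (112 - 2Q)q_N - (48q_N + (3/2)q_N²). Setting ∂π_N/∂q_N = 0: 64 - 7q_N - 2(q_D) = 0.
Rearranging gives the reaction functions q_D = (91 - 2q_N)/8 and q_N = (64 - 2q_D)/7.
Substituting one into the other gives q_D = 509/52 and q_N = 165/26.
Price P = 112 - 2·(839/52) = 79.7308.
Drake's profit: 79.7308·(509/52) - 21·(509/52) - 2(509/52)² = 383.2559.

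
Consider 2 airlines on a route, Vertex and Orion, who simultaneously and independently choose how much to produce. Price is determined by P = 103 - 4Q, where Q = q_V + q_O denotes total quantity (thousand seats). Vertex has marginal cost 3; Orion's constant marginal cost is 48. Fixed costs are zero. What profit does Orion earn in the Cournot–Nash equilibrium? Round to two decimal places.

Vertex's profit: π_V = (103 - 4Q)q_V - (3q_V). Setting ∂π_V/∂q_V = 0: 100 - 8q_V - 4(q_O) = 0.
Orion's profit: π_O = (103 - 4Q)q_O - (48q_O). Setting ∂π_O/∂q_O = 0: 55 - 8q_O - 4(q_V) = 0.
Rearranging gives the reaction functions q_V = (100 - 4q_O)/8 and q_O = (55 - 4q_V)/8.
Substituting one into the other gives q_V = 145/12 and q_O = 5/6.
Price P = 103 - 4·(155/12) = 154/3.
Orion's profit: (154/3 - 48)·(5/6) = 25/9.

2.78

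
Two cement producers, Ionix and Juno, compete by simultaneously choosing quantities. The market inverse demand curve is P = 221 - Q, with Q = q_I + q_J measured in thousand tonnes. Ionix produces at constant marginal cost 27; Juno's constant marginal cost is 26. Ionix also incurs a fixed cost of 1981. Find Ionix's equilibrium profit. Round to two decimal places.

Ionix's profit: π_I = (221 - Q)q_I - (27q_I). Setting ∂π_I/∂q_I = 0: 194 - 2q_I - (q_J) = 0.
Juno's profit: π_J = (221 - Q)q_J - (26q_J). Setting ∂π_J/∂q_J = 0: 195 - 2q_J - (q_I) = 0.
Rearranging gives the reaction functions q_I = (194 - q_J)/2 and q_J = (195 - q_I)/2.
Substituting one into the other gives q_I = 193/3 and q_J = 196/3.
Price P = 221 - 389/3 = 274/3.
Ionix's profit: (274/3 - 27)·(193/3) - 1981 = 2157.7778.

2157.78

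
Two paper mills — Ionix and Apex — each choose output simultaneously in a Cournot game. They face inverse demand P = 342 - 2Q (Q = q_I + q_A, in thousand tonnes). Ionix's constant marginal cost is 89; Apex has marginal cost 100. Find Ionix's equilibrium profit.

3872

Ionix's profit: π_I = (342 - 2Q)q_I - (89q_I). Setting ∂π_I/∂q_I = 0: 253 - 4q_I - 2(q_A) = 0.
Apex's profit: π_A = (342 - 2Q)q_A - (100q_A). Setting ∂π_A/∂q_A = 0: 242 - 4q_A - 2(q_I) = 0.
Best responses: q_I = (253 - 2q_A)/4, q_A = (242 - 2q_I)/4.
Solving the pair: q_I = 44, q_A = 77/2.
Price P = 342 - 2·(165/2) = 177.
Ionix's profit: (177 - 89)·44 = 3872.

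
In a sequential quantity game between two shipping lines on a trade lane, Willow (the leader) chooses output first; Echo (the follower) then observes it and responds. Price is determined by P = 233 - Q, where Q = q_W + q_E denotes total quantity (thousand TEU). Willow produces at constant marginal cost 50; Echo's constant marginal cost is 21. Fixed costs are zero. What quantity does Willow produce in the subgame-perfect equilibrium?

Solve by backward induction. Given q_W, the follower Echo maximises π_E = (233 - q_W - q_E)q_E - 21q_E.
∂π_E/∂q_E = 212 - q_W - 2q_E = 0 gives the reaction function q_E = (212 - q_W)/2.
The leader anticipates this reaction. Substituting into P = 233 - Q gives P = 127 - (1/2)q_W, so π_W = (127 - (1/2)q_W)q_W - 50q_W.
Leader FOC: 77 - q_W = 0, so q_W = 77.
Then q_E = (212 - 77)/2 = 135/2.

77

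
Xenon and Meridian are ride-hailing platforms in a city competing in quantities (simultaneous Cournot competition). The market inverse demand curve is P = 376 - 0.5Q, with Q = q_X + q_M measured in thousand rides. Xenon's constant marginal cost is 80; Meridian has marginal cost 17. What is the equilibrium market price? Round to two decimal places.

Xenon's profit: π_X = (376 - 0.5Q)q_X - (80q_X). Setting ∂π_X/∂q_X = 0: 296 - q_X - (1/2)(q_M) = 0.
Meridian's profit: π_M = (376 - 0.5Q)q_M - (17q_M). Setting ∂π_M/∂q_M = 0: 359 - q_M - (1/2)(q_X) = 0.
Best responses: q_X = (296 - (1/2)q_M), q_M = (359 - (1/2)q_X).
Substituting one into the other gives q_X = 466/3 and q_M = 844/3.
Total output Q = 1310/3, so price P = 376 - (1/2)·(1310/3) = 473/3.

157.67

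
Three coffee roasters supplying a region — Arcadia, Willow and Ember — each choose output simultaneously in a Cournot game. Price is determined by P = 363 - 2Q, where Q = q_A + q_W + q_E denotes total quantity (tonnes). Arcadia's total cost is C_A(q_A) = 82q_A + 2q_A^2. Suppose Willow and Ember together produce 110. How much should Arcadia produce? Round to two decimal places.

With rivals' combined output fixed at 110, Arcadia's profit is π_A = (363 - 2·110 - 2q_A)q_A - (82q_A + 2q_A²) = (143 - 2q_A)q_A - (82q_A + 2q_A²).
∂π_A/∂q_A = 61 - 8q_A = 0, so q_A = 61/8.

7.63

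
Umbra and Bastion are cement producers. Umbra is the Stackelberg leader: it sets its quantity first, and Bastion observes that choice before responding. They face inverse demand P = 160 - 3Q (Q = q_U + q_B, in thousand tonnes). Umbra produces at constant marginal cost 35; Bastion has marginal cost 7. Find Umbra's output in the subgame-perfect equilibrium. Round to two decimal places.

Solve by backward induction. Given q_U, the follower Bastion maximises π_B = (160 - 3q_U - 3q_B)q_B - 7q_B.
Setting the follower's marginal profit to zero, 153 - 3q_U - 6q_B = 0, i.e. q_B = (153 - 3q_U)/6.
Umbra substitutes q_B(q_U) into its own profit: π_U = q_U(160 - 3q_U - (153 - 3q_U)/2) - 35q_U = (167/2 - (3/2)q_U)q_U - 35q_U.
Leader FOC: 97/2 - 3q_U = 0, so q_U = 97/6.
Then q_B = (153 - 3·(97/6))/6 = 209/12.

16.17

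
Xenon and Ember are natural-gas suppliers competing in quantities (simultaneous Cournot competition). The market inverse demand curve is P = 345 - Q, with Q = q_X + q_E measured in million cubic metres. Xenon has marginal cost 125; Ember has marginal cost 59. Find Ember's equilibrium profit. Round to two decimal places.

Xenon's profit: π_X = (345 - Q)q_X - (125q_X). Setting ∂π_X/∂q_X = 0: 220 - 2q_X - (q_E) = 0.
Ember's first-order condition: 286 - 2q_E - (q_X) = 0.
Rearranging gives the reaction functions q_X = (220 - q_E)/2 and q_E = (286 - q_X)/2.
Solving the pair: q_X = 154/3, q_E = 352/3.
Price P = 345 - 506/3 = 529/3.
Ember's profit: (529/3 - 59)·(352/3) = 13767.1111.

13767.11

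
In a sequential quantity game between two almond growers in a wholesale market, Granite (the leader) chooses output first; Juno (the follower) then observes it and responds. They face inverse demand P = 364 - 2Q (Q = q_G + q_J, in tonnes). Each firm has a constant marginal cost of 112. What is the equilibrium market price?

175

The follower Juno best-responds to any q_G: π_J = (364 - 2Q)q_J - 112q_J.
Setting the follower's marginal profit to zero, 252 - 2q_G - 4q_J = 0, i.e. q_J = (252 - 2q_G)/4.
Granite substitutes q_J(q_G) into its own profit: π_G = q_G(364 - 2q_G - (252 - 2q_G)/2) - 112q_G = (238 - q_G)q_G - 112q_G.
The leader's first-order condition 126 - 2q_G = 0 yields q_G = 63.
Then q_J = (252 - 2·63)/4 = 63/2.
Total output Q = 189/2, so price P = 364 - 2·(189/2) = 175.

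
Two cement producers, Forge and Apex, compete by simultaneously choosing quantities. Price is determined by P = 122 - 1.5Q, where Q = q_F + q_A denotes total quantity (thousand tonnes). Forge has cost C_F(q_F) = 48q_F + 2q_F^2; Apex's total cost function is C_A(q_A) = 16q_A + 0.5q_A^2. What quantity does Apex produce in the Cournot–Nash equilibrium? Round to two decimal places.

24.50

Forge's profit: π_F = (122 - 1.5Q)q_F - (48q_F + 2q_F²). Setting ∂π_F/∂q_F = 0: 74 - 7q_F - (3/2)(q_A) = 0.
Apex's profit: π_A = (122 - 1.5Q)q_A - (16q_A + (1/2)q_A²). Setting ∂π_A/∂q_A = 0: 106 - 4q_A - (3/2)(q_F) = 0.
Best responses: q_F = (74 - (3/2)q_A)/7, q_A = (106 - (3/2)q_F)/4.
Solving the pair: q_F = 548/103, q_A = 24.5049.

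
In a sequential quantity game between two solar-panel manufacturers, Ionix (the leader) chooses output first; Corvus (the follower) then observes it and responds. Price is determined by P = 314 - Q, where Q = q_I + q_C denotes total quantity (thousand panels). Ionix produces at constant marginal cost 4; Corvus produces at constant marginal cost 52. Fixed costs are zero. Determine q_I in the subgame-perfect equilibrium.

Solve by backward induction. Given q_I, the follower Corvus maximises π_C = (314 - q_I - q_C)q_C - 52q_C.
Setting the follower's marginal profit to zero, 262 - q_I - 2q_C = 0, i.e. q_C = (262 - q_I)/2.
The leader anticipates this reaction. Substituting into P = 314 - Q gives P = 183 - (1/2)q_I, so π_I = (183 - (1/2)q_I)q_I - 4q_I.
The leader's first-order condition 179 - q_I = 0 yields q_I = 179.
Then q_C = (262 - 179)/2 = 83/2.

179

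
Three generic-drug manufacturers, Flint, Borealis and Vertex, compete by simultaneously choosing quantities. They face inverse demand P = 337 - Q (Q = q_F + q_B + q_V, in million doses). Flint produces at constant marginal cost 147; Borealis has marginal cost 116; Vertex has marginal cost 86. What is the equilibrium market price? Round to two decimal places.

171.50

Flint's profit: π_F = (337 - Q)q_F - (147q_F). Setting ∂π_F/∂q_F = 0: 190 - 2q_F - (q_B + q_V) = 0.
Borealis's first-order condition: 221 - 2q_B - (q_F + q_V) = 0.
Vertex's profit: π_V = (337 - Q)q_V - (86q_V). Setting ∂π_V/∂q_V = 0: 251 - 2q_V - (q_F + q_B) = 0.
Adding the 3 conditions: 662 − 2Q − 2Q = 0, i.e. Q = 331/2.
Back-substituting: q_F = (190 − 331/2) = 49/2, q_B = (221 − 331/2) = 111/2, q_V = (251 − 331/2) = 171/2.
Total output Q = 331/2, so price P = 337 - 331/2 = 343/2.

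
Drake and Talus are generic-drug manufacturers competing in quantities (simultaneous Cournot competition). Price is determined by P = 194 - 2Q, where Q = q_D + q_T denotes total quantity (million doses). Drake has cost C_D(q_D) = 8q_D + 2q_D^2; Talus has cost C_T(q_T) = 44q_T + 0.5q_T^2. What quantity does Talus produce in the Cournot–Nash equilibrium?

23

Drake's profit: π_D = (194 - 2Q)q_D - (8q_D + 2q_D²). Setting ∂π_D/∂q_D = 0: 186 - 8q_D - 2(q_T) = 0.
Talus's first-order condition: 150 - 5q_T - 2(q_D) = 0.
Best responses: q_D = (186 - 2q_T)/8, q_T = (150 - 2q_D)/5.
Solving the pair: q_D = 35/2, q_T = 23.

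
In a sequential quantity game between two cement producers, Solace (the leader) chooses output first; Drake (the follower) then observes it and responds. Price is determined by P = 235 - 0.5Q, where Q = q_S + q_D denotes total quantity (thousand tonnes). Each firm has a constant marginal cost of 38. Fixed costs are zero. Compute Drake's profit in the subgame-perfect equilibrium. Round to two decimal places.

4851.13

The follower Drake best-responds to any q_S: π_D = (235 - 0.5Q)q_D - 38q_D.
Follower FOC: 197 - (1/2)q_S - q_D = 0, so q_D(q_S) = (197 - (1/2)q_S).
The leader anticipates this reaction. Substituting into P = 235 - 0.5Q gives P = 273/2 - (1/4)q_S, so π_S = (273/2 - (1/4)q_S)q_S - 38q_S.
Leader FOC: 197/2 - (1/2)q_S = 0, so q_S = 197.
Then q_D = (197 - (1/2)·197) = 197/2.
Price P = 235 - (1/2)·(591/2) = 349/4.
Drake's profit: (349/4 - 38)·(197/2) = 4851.1250.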